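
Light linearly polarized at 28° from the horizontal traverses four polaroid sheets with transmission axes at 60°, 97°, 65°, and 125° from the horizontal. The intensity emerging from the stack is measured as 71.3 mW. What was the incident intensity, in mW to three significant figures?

I₀ ≈ 865 mW

By Malus's law, I₁ = I₀ cos²(60° − 28°) = I₀ cos²(32°) = 0.7192 I₀.
I₂ = I₁ cos²(97° − 60°) = 0.7192 I₀ · cos²(37°) = 0.4587 I₀.
I₃ = I₂ cos²(65° − 97°) = 0.4587 I₀ · cos²(32°) = 0.3299 I₀.
I₄ = I₃ cos²(125° − 65°) = 0.3299 I₀ · cos²(60°) = 0.08247 I₀.
So 71.3 mW = 0.08247 I₀, giving I₀ = 71.3/0.08247 = 864.5 mW.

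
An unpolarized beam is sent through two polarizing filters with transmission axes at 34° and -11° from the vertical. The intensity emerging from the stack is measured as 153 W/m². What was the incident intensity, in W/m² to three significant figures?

Unpolarized light through the first polarizer → I₁ = ½ I₀, now polarized at 34°.
I₂ = I₁ cos²(-11° − 34°) = 0.5 I₀ · cos²(45°) = 0.25 I₀.
So 153 W/m² = 0.25 I₀, giving I₀ = 153/0.25 = 612 W/m².

I₀ ≈ 612 W/m²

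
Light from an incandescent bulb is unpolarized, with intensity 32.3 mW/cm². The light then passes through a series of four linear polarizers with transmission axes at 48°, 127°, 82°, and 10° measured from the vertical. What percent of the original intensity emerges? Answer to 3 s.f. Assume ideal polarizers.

Unpolarized light through the first polarizer → I₁ = 32.3 mW/cm²/2 = 16.15 mW/cm², polarized at 48°.
I₂ = I₁ · cos²(79°) = 16.15 · 0.03641 = 0.588 mW/cm².
I₃ = I₂ · cos²(45°) = 0.588 · 0.5 = 0.294 mW/cm².
I₄ = I₃ · cos²(72°) = 0.294 · 0.09549 = 0.02807 mW/cm².
That is 0.08692% of the incident intensity.

≈ 0.0869%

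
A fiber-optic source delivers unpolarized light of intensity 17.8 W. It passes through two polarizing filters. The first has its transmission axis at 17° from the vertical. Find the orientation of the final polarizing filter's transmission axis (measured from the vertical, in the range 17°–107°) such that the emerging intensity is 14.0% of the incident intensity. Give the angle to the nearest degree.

θ ≈ 75°

Unpolarized light through the first polarizer → I₁ = ½ I₀, now polarized at 17°.
Need I₂/I₀ = 0.14, so cos²(θ − 17°) = 0.14 / 0.5 = 0.28.
θ − 17° = arccos(√0.28) = 58.1°, giving θ ≈ 17 + 58.1 = 75.1°.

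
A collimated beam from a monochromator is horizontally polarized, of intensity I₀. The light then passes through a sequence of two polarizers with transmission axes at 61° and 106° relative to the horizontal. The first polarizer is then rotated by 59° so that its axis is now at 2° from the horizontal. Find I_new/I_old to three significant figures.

I_new/I_old ≈ 0.497

Before rotation:
By Malus's law, I₁ = I₀ cos²(61° − 0°) = I₀ cos²(61°) = 0.235 I₀.
I₂ = I₁ cos²(106° − 61°) = 0.235 I₀ · cos²(45°) = 0.1175 I₀.
After rotation:
I₁ = I₀ cos²(2° − 0°) = I₀ cos²(2°) = 0.9988 I₀.
Angle between axes 1 and 2: 76°. I₂ = 0.9988 I₀ · cos²(76°) = 0.05845 I₀.
Ratio = 0.05845 / 0.1175 = 0.4974.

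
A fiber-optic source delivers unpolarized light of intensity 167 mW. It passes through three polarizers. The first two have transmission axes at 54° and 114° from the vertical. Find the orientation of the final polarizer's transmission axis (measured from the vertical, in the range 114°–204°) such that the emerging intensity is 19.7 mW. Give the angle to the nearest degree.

Unpolarized light through the first polarizer → I₁ = ½ I₀, now polarized at 54°.
I₂ = I₁ cos²(114° − 54°) = 0.5 I₀ · cos²(60°) = 0.125 I₀.
Target fraction: 19.7 / 167 mW = 0.118 of I₀.
Need I₃/I₀ = 0.118, so cos²(θ − 114°) = 0.118 / 0.125 = 0.9437.
θ − 114° = arccos(√0.9437) = 13.7°, giving θ ≈ 114 + 13.7 = 127.7°.

θ ≈ 128°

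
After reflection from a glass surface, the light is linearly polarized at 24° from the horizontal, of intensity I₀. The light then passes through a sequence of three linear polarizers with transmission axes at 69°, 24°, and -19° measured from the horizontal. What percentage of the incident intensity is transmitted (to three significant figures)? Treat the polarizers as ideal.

By Malus's law, I₁ = I₀ cos²(69° − 24°) = I₀ cos²(45°) = 0.5 I₀.
I₂ = I₁ cos²(24° − 69°) = 0.5 I₀ · cos²(45°) = 0.25 I₀.
I₃ = I₂ cos²(-19° − 24°) = 0.25 I₀ · cos²(43°) = 0.1337 I₀.
That is 13.37% of the incident intensity.

≈ 13.4%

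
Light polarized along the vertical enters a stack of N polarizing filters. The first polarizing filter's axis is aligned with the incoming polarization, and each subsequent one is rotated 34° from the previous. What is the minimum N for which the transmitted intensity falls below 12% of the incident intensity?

First polarizer is aligned with the polarization: full transmission.
Each further stage multiplies by cos²(34°) = 0.6873.
After N polarizers: T = 0.6873^(N−1). Require T < 0.12 ⇒ N−1 > ln(0.12)/ln(0.6873) = 5.65, so N−1 ≥ 6 and N = 7.
Check: N=7 gives T = 0.1054 < 0.12; N=6 gives T = 0.1534.

N = 7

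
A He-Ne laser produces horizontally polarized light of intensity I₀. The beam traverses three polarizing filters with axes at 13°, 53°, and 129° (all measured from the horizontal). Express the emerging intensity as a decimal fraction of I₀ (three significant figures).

≈ 0.0326 I₀

I₁ = I₀ cos²(13° − 0°) = I₀ cos²(13°) = 0.9494 I₀.
I₂ = I₁ cos²(53° − 13°) = 0.9494 I₀ · cos²(40°) = 0.5571 I₀.
I₃ = I₂ cos²(129° − 53°) = 0.5571 I₀ · cos²(76°) = 0.03261 I₀.
Transmitted fraction = 0.03261.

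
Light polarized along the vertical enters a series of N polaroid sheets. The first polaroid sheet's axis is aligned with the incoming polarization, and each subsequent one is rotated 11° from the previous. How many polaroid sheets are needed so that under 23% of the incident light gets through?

N = 41

First polarizer is aligned with the polarization: full transmission.
Each further stage multiplies by cos²(11°) = 0.9636.
After N polarizers: T = 0.9636^(N−1). Require T < 0.23 ⇒ N−1 > ln(0.23)/ln(0.9636) = 39.63, so N−1 ≥ 40 and N = 41.
Check: N=41 gives T = 0.2268 < 0.23; N=40 gives T = 0.2354.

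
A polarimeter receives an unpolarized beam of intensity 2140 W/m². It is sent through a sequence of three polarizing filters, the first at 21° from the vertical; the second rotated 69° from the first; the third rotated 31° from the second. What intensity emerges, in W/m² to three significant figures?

Unpolarized light through the first polarizer → I₁ = 2140 W/m²/2 = 1070 W/m², polarized at 21°.
I₂ = I₁ · cos²(69°) = 1070 · 0.1284 = 137.4 W/m².
I₃ = I₂ · cos²(31°) = 137.4 · 0.7347 = 101 W/m².

I ≈ 101 W/m²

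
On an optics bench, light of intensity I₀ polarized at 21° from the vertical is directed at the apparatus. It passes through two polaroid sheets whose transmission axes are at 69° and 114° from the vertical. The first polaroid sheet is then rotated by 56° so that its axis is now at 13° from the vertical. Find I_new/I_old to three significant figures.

Before rotation:
By Malus's law, I₁ = I₀ cos²(69° − 21°) = I₀ cos²(48°) = 0.4477 I₀.
I₂ = I₁ cos²(114° − 69°) = 0.4477 I₀ · cos²(45°) = 0.2239 I₀.
After rotation:
I₁ = I₀ cos²(13° − 21°) = I₀ cos²(8°) = 0.9806 I₀.
Angle between axes 1 and 2: 79°. I₂ = 0.9806 I₀ · cos²(79°) = 0.0357 I₀.
Ratio = 0.0357 / 0.2239 = 0.1595.

I_new/I_old ≈ 0.159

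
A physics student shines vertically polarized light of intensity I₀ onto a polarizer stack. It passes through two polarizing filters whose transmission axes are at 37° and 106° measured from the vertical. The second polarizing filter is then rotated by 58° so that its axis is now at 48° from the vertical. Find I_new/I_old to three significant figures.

Before rotation:
I₁ = I₀ cos²(37° − 0°) = I₀ cos²(37°) = 0.6378 I₀.
I₂ = I₁ cos²(106° − 37°) = 0.6378 I₀ · cos²(69°) = 0.08191 I₀.
After rotation:
I₁ = I₀ cos²(37° − 0°) = I₀ cos²(37°) = 0.6378 I₀.
I₂ = I₁ cos²(48° − 37°) = 0.6378 I₀ · cos²(11°) = 0.6146 I₀.
Ratio = 0.6146 / 0.08191 = 7.503.

I_new/I_old ≈ 7.50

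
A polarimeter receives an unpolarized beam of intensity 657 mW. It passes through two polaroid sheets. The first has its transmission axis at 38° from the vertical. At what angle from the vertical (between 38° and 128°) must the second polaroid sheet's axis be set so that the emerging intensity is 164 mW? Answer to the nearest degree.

θ ≈ 83°

Unpolarized light through the first polarizer → I₁ = ½ I₀, now polarized at 38°.
Target fraction: 164 / 657 mW = 0.2496 of I₀.
Need I₂/I₀ = 0.2496, so cos²(θ − 38°) = 0.2496 / 0.5 = 0.4992.
θ − 38° = arccos(√0.4992) = 45.0°, giving θ ≈ 38 + 45.0 = 83.0°.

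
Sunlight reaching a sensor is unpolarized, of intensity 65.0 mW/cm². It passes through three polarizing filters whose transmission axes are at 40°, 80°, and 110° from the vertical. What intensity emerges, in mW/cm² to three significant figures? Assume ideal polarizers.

Unpolarized light through the first polarizer → I₁ = 65.0 mW/cm²/2 = 32.5 mW/cm², polarized at 40°.
I₂ = I₁ · cos²(40°) = 32.5 · 0.5868 = 19.07 mW/cm².
I₃ = I₂ · cos²(30°) = 19.07 · 0.75 = 14.3 mW/cm².

I ≈ 14.3 mW/cm²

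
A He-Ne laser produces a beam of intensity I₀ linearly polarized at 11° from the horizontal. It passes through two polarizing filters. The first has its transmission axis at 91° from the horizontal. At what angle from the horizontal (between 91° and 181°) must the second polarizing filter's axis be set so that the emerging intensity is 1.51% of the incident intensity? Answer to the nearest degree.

I₁ = I₀ cos²(91° − 11°) = I₀ cos²(80°) = 0.03015 I₀.
Need I₂/I₀ = 0.0151, so cos²(θ − 91°) = 0.0151 / 0.03015 = 0.5008.
θ − 91° = arccos(√0.5008) = 45.0°, giving θ ≈ 91 + 45.0 = 136.0°.

θ ≈ 136°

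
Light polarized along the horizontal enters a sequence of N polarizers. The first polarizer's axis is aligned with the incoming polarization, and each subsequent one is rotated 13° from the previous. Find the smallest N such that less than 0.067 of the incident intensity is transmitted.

N = 54

First polarizer is aligned with the polarization: full transmission.
Each further stage multiplies by cos²(13°) = 0.9494.
After N polarizers: T = 0.9494^(N−1). Require T < 0.067 ⇒ N−1 > ln(0.067)/ln(0.9494) = 52.05, so N−1 ≥ 53 and N = 54.
Check: N=54 gives T = 0.06379 < 0.067; N=53 gives T = 0.06719.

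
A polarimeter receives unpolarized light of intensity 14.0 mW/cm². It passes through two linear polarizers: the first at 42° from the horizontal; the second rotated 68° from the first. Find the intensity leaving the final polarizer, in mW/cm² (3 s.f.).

Unpolarized light through the first polarizer → I₁ = 14.0 mW/cm²/2 = 7 mW/cm², polarized at 42°.
I₂ = I₁ · cos²(68°) = 7 · 0.1403 = 0.9823 mW/cm².

I ≈ 0.982 mW/cm²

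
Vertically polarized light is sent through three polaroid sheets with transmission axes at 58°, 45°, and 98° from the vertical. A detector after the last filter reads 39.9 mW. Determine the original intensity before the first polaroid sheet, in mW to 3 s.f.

I₀ ≈ 413 mW

I₁ = I₀ cos²(58° − 0°) = I₀ cos²(58°) = 0.2808 I₀.
I₂ = I₁ cos²(45° − 58°) = 0.2808 I₀ · cos²(13°) = 0.2666 I₀.
I₃ = I₂ cos²(98° − 45°) = 0.2666 I₀ · cos²(53°) = 0.09656 I₀.
So 39.9 mW = 0.09656 I₀, giving I₀ = 39.9/0.09656 = 413.2 mW.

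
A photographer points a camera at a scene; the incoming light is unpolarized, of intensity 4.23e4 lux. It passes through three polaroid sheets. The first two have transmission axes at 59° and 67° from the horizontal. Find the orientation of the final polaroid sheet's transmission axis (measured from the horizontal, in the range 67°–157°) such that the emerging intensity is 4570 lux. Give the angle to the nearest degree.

θ ≈ 129°

Unpolarized light through the first polarizer → I₁ = ½ I₀, now polarized at 59°.
I₂ = I₁ cos²(67° − 59°) = 0.5 I₀ · cos²(8°) = 0.4903 I₀.
Target fraction: 4570 / 4.23e4 lux = 0.108 of I₀.
Need I₃/I₀ = 0.108, so cos²(θ − 67°) = 0.108 / 0.4903 = 0.2203.
θ − 67° = arccos(√0.2203) = 62.0°, giving θ ≈ 67 + 62.0 = 129.0°.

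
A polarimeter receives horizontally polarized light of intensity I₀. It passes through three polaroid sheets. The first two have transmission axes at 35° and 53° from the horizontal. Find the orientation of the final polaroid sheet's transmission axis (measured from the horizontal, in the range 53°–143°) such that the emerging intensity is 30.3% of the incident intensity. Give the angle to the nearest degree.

θ ≈ 98°

By Malus's law, I₁ = I₀ cos²(35° − 0°) = I₀ cos²(35°) = 0.671 I₀.
I₂ = I₁ cos²(53° − 35°) = 0.671 I₀ · cos²(18°) = 0.6069 I₀.
Need I₃/I₀ = 0.303, so cos²(θ − 53°) = 0.303 / 0.6069 = 0.4992.
θ − 53° = arccos(√0.4992) = 45.0°, giving θ ≈ 53 + 45.0 = 98.0°.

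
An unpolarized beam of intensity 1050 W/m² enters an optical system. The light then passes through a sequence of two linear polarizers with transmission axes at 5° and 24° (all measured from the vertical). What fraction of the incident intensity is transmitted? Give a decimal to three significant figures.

I/I₀ ≈ 0.447

Unpolarized light through the first polarizer → I₁ = 1050 W/m²/2 = 525 W/m², polarized at 5°.
I₂ = I₁ · cos²(19°) = 525 · 0.894 = 469.4 W/m².
Transmitted fraction = 0.447.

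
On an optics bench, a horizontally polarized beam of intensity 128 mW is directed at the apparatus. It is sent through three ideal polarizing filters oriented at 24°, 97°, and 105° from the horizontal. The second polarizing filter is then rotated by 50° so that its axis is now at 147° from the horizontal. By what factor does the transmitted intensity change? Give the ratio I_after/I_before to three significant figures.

I_new/I_old ≈ 1.95

Before rotation:
I₁ = I₀ cos²(24° − 0°) = I₀ cos²(24°) = 0.8346 I₀.
I₂ = I₁ cos²(97° − 24°) = 0.8346 I₀ · cos²(73°) = 0.07134 I₀.
I₃ = I₂ cos²(105° − 97°) = 0.07134 I₀ · cos²(8°) = 0.06996 I₀.
After rotation:
I₁ = I₀ cos²(24° − 0°) = I₀ cos²(24°) = 0.8346 I₀.
Angle between axes 1 and 2: 57°. I₂ = 0.8346 I₀ · cos²(57°) = 0.2476 I₀.
I₃ = I₂ cos²(105° − 147°) = 0.2476 I₀ · cos²(42°) = 0.1367 I₀.
Ratio = 0.1367 / 0.06996 = 1.954.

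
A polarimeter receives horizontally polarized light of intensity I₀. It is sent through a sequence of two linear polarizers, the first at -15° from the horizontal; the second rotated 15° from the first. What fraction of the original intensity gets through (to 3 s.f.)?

≈ 0.871 I₀

By Malus's law, I₁ = I₀ cos²(-15° − 0°) = I₀ cos²(15°) = 0.933 I₀.
I₂ = I₁ cos²(15°) = 0.933 · 0.933 I₀ = 0.8705 I₀.
Transmitted fraction = 0.8705.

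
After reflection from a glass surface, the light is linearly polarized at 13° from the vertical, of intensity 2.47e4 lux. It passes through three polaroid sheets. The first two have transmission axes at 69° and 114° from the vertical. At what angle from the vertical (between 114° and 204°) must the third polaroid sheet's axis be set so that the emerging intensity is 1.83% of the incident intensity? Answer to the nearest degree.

θ ≈ 184°

I₁ = I₀ cos²(69° − 13°) = I₀ cos²(56°) = 0.3127 I₀.
I₂ = I₁ cos²(114° − 69°) = 0.3127 I₀ · cos²(45°) = 0.1563 I₀.
Need I₃/I₀ = 0.0183, so cos²(θ − 114°) = 0.0183 / 0.1563 = 0.117.
θ − 114° = arccos(√0.117) = 70.0°, giving θ ≈ 114 + 70.0 = 184.0°.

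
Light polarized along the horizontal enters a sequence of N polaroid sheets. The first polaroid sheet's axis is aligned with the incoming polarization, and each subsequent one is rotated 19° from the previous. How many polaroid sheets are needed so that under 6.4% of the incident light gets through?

N = 26

First polarizer is aligned with the polarization: full transmission.
Each further stage multiplies by cos²(19°) = 0.894.
After N polarizers: T = 0.894^(N−1). Require T < 0.064 ⇒ N−1 > ln(0.064)/ln(0.894) = 24.53, so N−1 ≥ 25 and N = 26.
Check: N=26 gives T = 0.06074 < 0.064; N=25 gives T = 0.06795.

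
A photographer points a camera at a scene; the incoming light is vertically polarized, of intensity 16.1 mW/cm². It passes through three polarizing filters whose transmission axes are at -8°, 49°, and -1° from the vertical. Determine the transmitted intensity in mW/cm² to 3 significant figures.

I ≈ 1.94 mW/cm²

I₁ = 16.1 mW/cm² · cos²(8°) = 15.79 mW/cm².
I₂ = I₁ · cos²(57°) = 15.79 · 0.2966 = 4.683 mW/cm².
I₃ = I₂ · cos²(50°) = 4.683 · 0.4132 = 1.935 mW/cm².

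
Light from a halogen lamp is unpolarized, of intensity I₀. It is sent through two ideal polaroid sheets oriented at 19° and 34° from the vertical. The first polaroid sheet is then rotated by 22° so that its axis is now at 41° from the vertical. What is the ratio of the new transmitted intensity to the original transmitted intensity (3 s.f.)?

Before rotation:
Unpolarized light through the first polarizer → I₁ = ½ I₀, now polarized at 19°.
I₂ = I₁ cos²(34° − 19°) = 0.5 I₀ · cos²(15°) = 0.4665 I₀.
After rotation:
Unpolarized light through the first polarizer → I₁ = ½ I₀, now polarized at 41°.
I₂ = I₁ cos²(34° − 41°) = 0.5 I₀ · cos²(7°) = 0.4926 I₀.
Ratio = 0.4926 / 0.4665 = 1.056.

I_new/I_old ≈ 1.06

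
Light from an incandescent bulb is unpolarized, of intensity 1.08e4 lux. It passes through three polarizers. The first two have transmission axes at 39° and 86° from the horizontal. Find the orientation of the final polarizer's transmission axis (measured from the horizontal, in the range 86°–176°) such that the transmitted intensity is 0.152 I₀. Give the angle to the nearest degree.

θ ≈ 122°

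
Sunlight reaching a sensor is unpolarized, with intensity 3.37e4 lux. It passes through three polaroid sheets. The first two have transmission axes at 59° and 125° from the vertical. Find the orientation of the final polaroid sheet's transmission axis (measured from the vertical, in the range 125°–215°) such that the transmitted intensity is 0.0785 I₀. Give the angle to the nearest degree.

Unpolarized light through the first polarizer → I₁ = ½ I₀, now polarized at 59°.
I₂ = I₁ cos²(125° − 59°) = 0.5 I₀ · cos²(66°) = 0.08272 I₀.
Need I₃/I₀ = 0.0785, so cos²(θ − 125°) = 0.0785 / 0.08272 = 0.949.
θ − 125° = arccos(√0.949) = 13.0°, giving θ ≈ 125 + 13.0 = 138.0°.

θ ≈ 138°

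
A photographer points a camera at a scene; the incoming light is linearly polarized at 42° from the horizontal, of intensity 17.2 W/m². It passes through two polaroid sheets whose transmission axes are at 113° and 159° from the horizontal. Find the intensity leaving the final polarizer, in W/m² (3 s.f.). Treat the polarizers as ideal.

I ≈ 0.880 W/m²

By Malus's law, I₁ = 17.2 W/m² · cos²(71°) = 1.823 W/m².
I₂ = I₁ · cos²(46°) = 1.823 · 0.4826 = 0.8797 W/m².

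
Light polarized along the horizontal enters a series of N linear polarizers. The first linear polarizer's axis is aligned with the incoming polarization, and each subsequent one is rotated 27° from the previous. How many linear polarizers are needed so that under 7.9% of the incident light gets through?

First polarizer is aligned with the polarization: full transmission.
Each further stage multiplies by cos²(27°) = 0.7939.
After N polarizers: T = 0.7939^(N−1). Require T < 0.079 ⇒ N−1 > ln(0.079)/ln(0.7939) = 11.00, so N−1 ≥ 11 and N = 12.
Check: N=12 gives T = 0.07895 < 0.079; N=11 gives T = 0.09945.

N = 12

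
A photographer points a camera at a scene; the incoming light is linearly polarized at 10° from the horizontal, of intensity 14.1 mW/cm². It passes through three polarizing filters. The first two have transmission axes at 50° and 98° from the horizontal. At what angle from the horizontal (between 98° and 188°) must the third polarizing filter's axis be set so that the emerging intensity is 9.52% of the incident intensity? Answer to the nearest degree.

θ ≈ 151°

By Malus's law, I₁ = I₀ cos²(50° − 10°) = I₀ cos²(40°) = 0.5868 I₀.
I₂ = I₁ cos²(98° − 50°) = 0.5868 I₀ · cos²(48°) = 0.2627 I₀.
Need I₃/I₀ = 0.0952, so cos²(θ − 98°) = 0.0952 / 0.2627 = 0.3623.
θ − 98° = arccos(√0.3623) = 53.0°, giving θ ≈ 98 + 53.0 = 151.0°.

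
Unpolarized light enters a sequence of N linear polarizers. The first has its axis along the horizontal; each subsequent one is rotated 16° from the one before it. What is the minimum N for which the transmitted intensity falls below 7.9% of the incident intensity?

N = 25

First polarizer halves the unpolarized light: factor 1/2.
Each further stage multiplies by cos²(16°) = 0.924.
After N polarizers: T = 0.5·0.924^(N−1). Require T < 0.079 ⇒ N−1 > ln(0.079/0.5)/ln(0.924) = 23.35, so N−1 ≥ 24 and N = 25.
Check: N=25 gives T = 0.07505 < 0.079; N=24 gives T = 0.08122.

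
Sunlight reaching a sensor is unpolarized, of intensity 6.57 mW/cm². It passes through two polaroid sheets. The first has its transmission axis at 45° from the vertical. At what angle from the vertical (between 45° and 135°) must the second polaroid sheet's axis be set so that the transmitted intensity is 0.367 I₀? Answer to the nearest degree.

Unpolarized light through the first polarizer → I₁ = ½ I₀, now polarized at 45°.
Need I₂/I₀ = 0.367, so cos²(θ − 45°) = 0.367 / 0.5 = 0.734.
θ − 45° = arccos(√0.734) = 31.0°, giving θ ≈ 45 + 31.0 = 76.0°.

θ ≈ 76°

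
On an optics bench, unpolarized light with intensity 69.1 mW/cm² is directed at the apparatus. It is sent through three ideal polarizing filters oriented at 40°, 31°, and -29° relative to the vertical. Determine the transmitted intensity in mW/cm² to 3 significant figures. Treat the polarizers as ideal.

I ≈ 8.43 mW/cm²

Unpolarized light through the first polarizer → I₁ = 69.1 mW/cm²/2 = 34.55 mW/cm², polarized at 40°.
I₂ = I₁ · cos²(9°) = 34.55 · 0.9755 = 33.7 mW/cm².
I₃ = I₂ · cos²(60°) = 33.7 · 0.25 = 8.426 mW/cm².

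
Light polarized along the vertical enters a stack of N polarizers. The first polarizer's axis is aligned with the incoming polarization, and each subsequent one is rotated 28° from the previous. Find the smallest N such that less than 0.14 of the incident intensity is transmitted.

First polarizer is aligned with the polarization: full transmission.
Each further stage multiplies by cos²(28°) = 0.7796.
After N polarizers: T = 0.7796^(N−1). Require T < 0.14 ⇒ N−1 > ln(0.14)/ln(0.7796) = 7.90, so N−1 ≥ 8 and N = 9.
Check: N=9 gives T = 0.1364 < 0.14; N=8 gives T = 0.175.

N = 9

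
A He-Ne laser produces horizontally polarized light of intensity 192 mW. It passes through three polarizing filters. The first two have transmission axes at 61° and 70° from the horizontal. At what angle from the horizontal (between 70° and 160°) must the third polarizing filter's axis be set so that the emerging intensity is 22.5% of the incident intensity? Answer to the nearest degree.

By Malus's law, I₁ = I₀ cos²(61° − 0°) = I₀ cos²(61°) = 0.235 I₀.
I₂ = I₁ cos²(70° − 61°) = 0.235 I₀ · cos²(9°) = 0.2293 I₀.
Need I₃/I₀ = 0.225, so cos²(θ − 70°) = 0.225 / 0.2293 = 0.9813.
θ − 70° = arccos(√0.9813) = 7.9°, giving θ ≈ 70 + 7.9 = 77.9°.

θ ≈ 78°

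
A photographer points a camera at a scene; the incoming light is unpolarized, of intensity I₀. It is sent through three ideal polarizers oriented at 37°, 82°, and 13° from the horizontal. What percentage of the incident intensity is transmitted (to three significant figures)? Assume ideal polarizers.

Unpolarized light through the first polarizer → I₁ = ½ I₀, now polarized at 37°.
I₂ = I₁ cos²(82° − 37°) = 0.5 I₀ · cos²(45°) = 0.25 I₀.
I₃ = I₂ cos²(13° − 82°) = 0.25 I₀ · cos²(69°) = 0.03211 I₀.
That is 3.211% of the incident intensity.

≈ 3.21%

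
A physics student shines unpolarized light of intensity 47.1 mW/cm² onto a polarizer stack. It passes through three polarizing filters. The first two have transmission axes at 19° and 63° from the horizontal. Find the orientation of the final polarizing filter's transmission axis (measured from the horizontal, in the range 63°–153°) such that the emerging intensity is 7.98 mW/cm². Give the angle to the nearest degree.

θ ≈ 99°

Unpolarized light through the first polarizer → I₁ = ½ I₀, now polarized at 19°.
I₂ = I₁ cos²(63° − 19°) = 0.5 I₀ · cos²(44°) = 0.2587 I₀.
Target fraction: 7.98 / 47.1 mW/cm² = 0.1694 of I₀.
Need I₃/I₀ = 0.1694, so cos²(θ − 63°) = 0.1694 / 0.2587 = 0.6549.
θ − 63° = arccos(√0.6549) = 36.0°, giving θ ≈ 63 + 36.0 = 99.0°.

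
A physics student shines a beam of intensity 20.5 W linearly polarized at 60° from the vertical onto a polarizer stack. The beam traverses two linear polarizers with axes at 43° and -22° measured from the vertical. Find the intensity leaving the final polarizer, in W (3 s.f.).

I ≈ 3.35 W

I₁ = 20.5 W · cos²(17°) = 18.75 W.
I₂ = I₁ · cos²(65°) = 18.75 · 0.1786 = 3.348 W.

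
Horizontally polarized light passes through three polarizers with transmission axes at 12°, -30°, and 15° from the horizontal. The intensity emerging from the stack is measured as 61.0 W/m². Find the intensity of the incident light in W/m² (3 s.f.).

I₁ = I₀ cos²(12° − 0°) = I₀ cos²(12°) = 0.9568 I₀.
I₂ = I₁ cos²(-30° − 12°) = 0.9568 I₀ · cos²(42°) = 0.5284 I₀.
I₃ = I₂ cos²(15° + 30°) = 0.5284 I₀ · cos²(45°) = 0.2642 I₀.
So 61.0 W/m² = 0.2642 I₀, giving I₀ = 61.0/0.2642 = 230.9 W/m².

I₀ ≈ 231 W/m²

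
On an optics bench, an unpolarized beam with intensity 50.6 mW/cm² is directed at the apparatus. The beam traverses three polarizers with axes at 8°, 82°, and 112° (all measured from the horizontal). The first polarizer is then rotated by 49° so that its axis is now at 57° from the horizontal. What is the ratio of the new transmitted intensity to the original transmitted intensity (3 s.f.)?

I_new/I_old ≈ 10.8

Before rotation:
Unpolarized light through the first polarizer → I₁ = ½ I₀, now polarized at 8°.
I₂ = I₁ cos²(82° − 8°) = 0.5 I₀ · cos²(74°) = 0.03799 I₀.
I₃ = I₂ cos²(112° − 82°) = 0.03799 I₀ · cos²(30°) = 0.02849 I₀.
After rotation:
Unpolarized light through the first polarizer → I₁ = ½ I₀, now polarized at 57°.
I₂ = I₁ cos²(82° − 57°) = 0.5 I₀ · cos²(25°) = 0.4107 I₀.
I₃ = I₂ cos²(112° − 82°) = 0.4107 I₀ · cos²(30°) = 0.308 I₀.
Ratio = 0.308 / 0.02849 = 10.81.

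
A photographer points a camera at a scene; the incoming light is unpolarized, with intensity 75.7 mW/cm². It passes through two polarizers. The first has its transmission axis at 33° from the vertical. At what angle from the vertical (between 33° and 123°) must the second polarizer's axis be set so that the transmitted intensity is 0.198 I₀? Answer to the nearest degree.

θ ≈ 84°

Unpolarized light through the first polarizer → I₁ = ½ I₀, now polarized at 33°.
Need I₂/I₀ = 0.198, so cos²(θ − 33°) = 0.198 / 0.5 = 0.396.
θ − 33° = arccos(√0.396) = 51.0°, giving θ ≈ 33 + 51.0 = 84.0°.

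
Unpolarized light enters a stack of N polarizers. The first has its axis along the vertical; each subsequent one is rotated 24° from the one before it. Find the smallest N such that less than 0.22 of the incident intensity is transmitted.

First polarizer halves the unpolarized light: factor 1/2.
Each further stage multiplies by cos²(24°) = 0.8346.
After N polarizers: T = 0.5·0.8346^(N−1). Require T < 0.22 ⇒ N−1 > ln(0.22/0.5)/ln(0.8346) = 4.54, so N−1 ≥ 5 and N = 6.
Check: N=6 gives T = 0.2024 < 0.22; N=5 gives T = 0.2426.

N = 6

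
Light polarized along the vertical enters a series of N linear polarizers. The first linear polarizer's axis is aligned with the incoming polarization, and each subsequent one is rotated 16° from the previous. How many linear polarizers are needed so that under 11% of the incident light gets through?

N = 29

First polarizer is aligned with the polarization: full transmission.
Each further stage multiplies by cos²(16°) = 0.924.
After N polarizers: T = 0.924^(N−1). Require T < 0.11 ⇒ N−1 > ln(0.11)/ln(0.924) = 27.93, so N−1 ≥ 28 and N = 29.
Check: N=29 gives T = 0.1094 < 0.11; N=28 gives T = 0.1184.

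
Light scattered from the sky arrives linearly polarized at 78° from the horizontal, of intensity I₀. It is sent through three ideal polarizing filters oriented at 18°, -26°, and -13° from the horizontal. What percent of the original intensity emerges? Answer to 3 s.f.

≈ 12.3%

By Malus's law, I₁ = I₀ cos²(18° − 78°) = I₀ cos²(60°) = 0.25 I₀.
I₂ = I₁ cos²(-26° − 18°) = 0.25 I₀ · cos²(44°) = 0.1294 I₀.
I₃ = I₂ cos²(-13° + 26°) = 0.1294 I₀ · cos²(13°) = 0.1228 I₀.
That is 12.28% of the incident intensity.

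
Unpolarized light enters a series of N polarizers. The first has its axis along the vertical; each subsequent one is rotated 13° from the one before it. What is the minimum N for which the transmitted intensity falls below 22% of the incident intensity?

N = 17

First polarizer halves the unpolarized light: factor 1/2.
Each further stage multiplies by cos²(13°) = 0.9494.
After N polarizers: T = 0.5·0.9494^(N−1). Require T < 0.22 ⇒ N−1 > ln(0.22/0.5)/ln(0.9494) = 15.81, so N−1 ≥ 16 and N = 17.
Check: N=17 gives T = 0.2178 < 0.22; N=16 gives T = 0.2294.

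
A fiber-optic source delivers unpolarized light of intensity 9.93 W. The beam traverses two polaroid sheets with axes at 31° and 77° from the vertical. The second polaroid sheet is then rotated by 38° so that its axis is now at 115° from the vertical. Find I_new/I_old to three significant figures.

I_new/I_old ≈ 0.0226

Before rotation:
Unpolarized light through the first polarizer → I₁ = ½ I₀, now polarized at 31°.
I₂ = I₁ cos²(77° − 31°) = 0.5 I₀ · cos²(46°) = 0.2413 I₀.
After rotation:
Unpolarized light through the first polarizer → I₁ = ½ I₀, now polarized at 31°.
I₂ = I₁ cos²(115° − 31°) = 0.5 I₀ · cos²(84°) = 0.005463 I₀.
Ratio = 0.005463 / 0.2413 = 0.02264.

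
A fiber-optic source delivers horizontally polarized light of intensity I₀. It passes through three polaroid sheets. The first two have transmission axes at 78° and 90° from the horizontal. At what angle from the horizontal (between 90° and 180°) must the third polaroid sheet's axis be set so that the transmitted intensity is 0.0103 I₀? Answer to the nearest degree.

I₁ = I₀ cos²(78° − 0°) = I₀ cos²(78°) = 0.04323 I₀.
I₂ = I₁ cos²(90° − 78°) = 0.04323 I₀ · cos²(12°) = 0.04136 I₀.
Need I₃/I₀ = 0.0103, so cos²(θ − 90°) = 0.0103 / 0.04136 = 0.249.
θ − 90° = arccos(√0.249) = 60.1°, giving θ ≈ 90 + 60.1 = 150.1°.

θ ≈ 150°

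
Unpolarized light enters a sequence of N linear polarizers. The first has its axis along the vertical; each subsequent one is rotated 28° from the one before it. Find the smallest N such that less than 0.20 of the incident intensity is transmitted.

First polarizer halves the unpolarized light: factor 1/2.
Each further stage multiplies by cos²(28°) = 0.7796.
After N polarizers: T = 0.5·0.7796^(N−1). Require T < 0.20 ⇒ N−1 > ln(0.20/0.5)/ln(0.7796) = 3.68, so N−1 ≥ 4 and N = 5.
Check: N=5 gives T = 0.1847 < 0.20; N=4 gives T = 0.2369.

N = 5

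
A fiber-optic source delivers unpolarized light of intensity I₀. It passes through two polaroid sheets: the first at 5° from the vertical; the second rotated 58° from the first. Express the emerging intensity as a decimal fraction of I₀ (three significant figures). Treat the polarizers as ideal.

≈ 0.140 I₀

Unpolarized light through the first polarizer → I₁ = ½ I₀, now polarized at 5°.
I₂ = I₁ cos²(58°) = 0.5 · 0.2808 I₀ = 0.1404 I₀.
Transmitted fraction = 0.1404.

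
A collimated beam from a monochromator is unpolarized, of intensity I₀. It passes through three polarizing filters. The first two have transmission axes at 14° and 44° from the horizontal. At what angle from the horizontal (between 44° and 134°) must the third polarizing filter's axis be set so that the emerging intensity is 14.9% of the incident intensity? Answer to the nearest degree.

Unpolarized light through the first polarizer → I₁ = ½ I₀, now polarized at 14°.
I₂ = I₁ cos²(44° − 14°) = 0.5 I₀ · cos²(30°) = 0.375 I₀.
Need I₃/I₀ = 0.149, so cos²(θ − 44°) = 0.149 / 0.375 = 0.3973.
θ − 44° = arccos(√0.3973) = 50.9°, giving θ ≈ 44 + 50.9 = 94.9°.

θ ≈ 95°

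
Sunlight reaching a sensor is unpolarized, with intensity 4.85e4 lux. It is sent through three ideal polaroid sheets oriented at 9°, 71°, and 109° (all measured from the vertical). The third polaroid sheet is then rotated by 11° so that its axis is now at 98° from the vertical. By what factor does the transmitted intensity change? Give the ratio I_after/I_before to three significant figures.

I_new/I_old ≈ 1.28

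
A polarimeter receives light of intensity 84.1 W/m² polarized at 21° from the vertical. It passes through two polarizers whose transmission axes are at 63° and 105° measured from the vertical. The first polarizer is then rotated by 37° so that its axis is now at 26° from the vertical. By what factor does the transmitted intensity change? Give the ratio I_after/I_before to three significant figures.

Before rotation:
I₁ = I₀ cos²(63° − 21°) = I₀ cos²(42°) = 0.5523 I₀.
I₂ = I₁ cos²(105° − 63°) = 0.5523 I₀ · cos²(42°) = 0.305 I₀.
After rotation:
I₁ = I₀ cos²(26° − 21°) = I₀ cos²(5°) = 0.9924 I₀.
I₂ = I₁ cos²(105° − 26°) = 0.9924 I₀ · cos²(79°) = 0.03613 I₀.
Ratio = 0.03613 / 0.305 = 0.1185.

I_new/I_old ≈ 0.118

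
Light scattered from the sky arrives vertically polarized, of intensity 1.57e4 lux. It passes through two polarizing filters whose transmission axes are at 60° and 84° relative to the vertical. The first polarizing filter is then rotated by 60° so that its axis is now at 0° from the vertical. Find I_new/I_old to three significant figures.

Before rotation:
I₁ = I₀ cos²(60° − 0°) = I₀ cos²(60°) = 0.25 I₀.
I₂ = I₁ cos²(84° − 60°) = 0.25 I₀ · cos²(24°) = 0.2086 I₀.
After rotation:
I₁ = I₀ cos²(0° − 0°) = I₀ cos²(0°) = 1 I₀.
I₂ = I₁ cos²(84° − 0°) = 1 I₀ · cos²(84°) = 0.01093 I₀.
Ratio = 0.01093 / 0.2086 = 0.05237.

I_new/I_old ≈ 0.0524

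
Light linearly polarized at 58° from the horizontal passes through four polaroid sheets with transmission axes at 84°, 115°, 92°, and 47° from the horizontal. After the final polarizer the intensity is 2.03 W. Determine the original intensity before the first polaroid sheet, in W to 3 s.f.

I₁ = I₀ cos²(84° − 58°) = I₀ cos²(26°) = 0.8078 I₀.
I₂ = I₁ cos²(115° − 84°) = 0.8078 I₀ · cos²(31°) = 0.5935 I₀.
I₃ = I₂ cos²(92° − 115°) = 0.5935 I₀ · cos²(23°) = 0.5029 I₀.
I₄ = I₃ cos²(47° − 92°) = 0.5029 I₀ · cos²(45°) = 0.2515 I₀.
So 2.03 W = 0.2515 I₀, giving I₀ = 2.03/0.2515 = 8.073 W.

I₀ ≈ 8.07 W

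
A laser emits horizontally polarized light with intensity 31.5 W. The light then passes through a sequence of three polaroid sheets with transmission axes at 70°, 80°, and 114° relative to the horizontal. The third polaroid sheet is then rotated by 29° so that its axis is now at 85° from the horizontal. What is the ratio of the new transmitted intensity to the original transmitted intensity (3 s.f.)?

I_new/I_old ≈ 1.44

Before rotation:
I₁ = I₀ cos²(70° − 0°) = I₀ cos²(70°) = 0.117 I₀.
I₂ = I₁ cos²(80° − 70°) = 0.117 I₀ · cos²(10°) = 0.1135 I₀.
I₃ = I₂ cos²(114° − 80°) = 0.1135 I₀ · cos²(34°) = 0.07797 I₀.
After rotation:
I₁ = I₀ cos²(70° − 0°) = I₀ cos²(70°) = 0.117 I₀.
I₂ = I₁ cos²(80° − 70°) = 0.117 I₀ · cos²(10°) = 0.1135 I₀.
I₃ = I₂ cos²(85° − 80°) = 0.1135 I₀ · cos²(5°) = 0.1126 I₀.
Ratio = 0.1126 / 0.07797 = 1.444.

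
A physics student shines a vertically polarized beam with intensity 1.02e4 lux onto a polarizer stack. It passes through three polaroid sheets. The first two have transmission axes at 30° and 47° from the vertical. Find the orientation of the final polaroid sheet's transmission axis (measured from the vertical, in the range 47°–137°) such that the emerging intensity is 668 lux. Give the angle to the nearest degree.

By Malus's law, I₁ = I₀ cos²(30° − 0°) = I₀ cos²(30°) = 0.75 I₀.
I₂ = I₁ cos²(47° − 30°) = 0.75 I₀ · cos²(17°) = 0.6859 I₀.
Target fraction: 668 / 1.02e4 lux = 0.06549 of I₀.
Need I₃/I₀ = 0.06549, so cos²(θ − 47°) = 0.06549 / 0.6859 = 0.09548.
θ − 47° = arccos(√0.09548) = 72.0°, giving θ ≈ 47 + 72.0 = 119.0°.

θ ≈ 119°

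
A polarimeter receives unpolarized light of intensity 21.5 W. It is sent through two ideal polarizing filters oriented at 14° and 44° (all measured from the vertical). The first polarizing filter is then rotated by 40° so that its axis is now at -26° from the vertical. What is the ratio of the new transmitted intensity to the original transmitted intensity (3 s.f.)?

I_new/I_old ≈ 0.156

Before rotation:
Unpolarized light through the first polarizer → I₁ = ½ I₀, now polarized at 14°.
I₂ = I₁ cos²(44° − 14°) = 0.5 I₀ · cos²(30°) = 0.375 I₀.
After rotation:
Unpolarized light through the first polarizer → I₁ = ½ I₀, now polarized at -26°.
I₂ = I₁ cos²(44° + 26°) = 0.5 I₀ · cos²(70°) = 0.05849 I₀.
Ratio = 0.05849 / 0.375 = 0.156.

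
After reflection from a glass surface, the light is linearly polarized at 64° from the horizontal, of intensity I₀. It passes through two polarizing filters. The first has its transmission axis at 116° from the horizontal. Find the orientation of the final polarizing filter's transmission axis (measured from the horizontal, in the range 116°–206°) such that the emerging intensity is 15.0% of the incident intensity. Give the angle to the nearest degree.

By Malus's law, I₁ = I₀ cos²(116° − 64°) = I₀ cos²(52°) = 0.379 I₀.
Need I₂/I₀ = 0.15, so cos²(θ − 116°) = 0.15 / 0.379 = 0.3957.
θ − 116° = arccos(√0.3957) = 51.0°, giving θ ≈ 116 + 51.0 = 167.0°.

θ ≈ 167°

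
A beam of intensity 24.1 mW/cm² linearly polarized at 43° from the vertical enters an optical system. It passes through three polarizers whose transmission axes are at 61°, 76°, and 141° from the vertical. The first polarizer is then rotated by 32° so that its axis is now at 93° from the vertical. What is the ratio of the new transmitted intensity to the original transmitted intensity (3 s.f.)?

Before rotation:
I₁ = I₀ cos²(61° − 43°) = I₀ cos²(18°) = 0.9045 I₀.
I₂ = I₁ cos²(76° − 61°) = 0.9045 I₀ · cos²(15°) = 0.8439 I₀.
I₃ = I₂ cos²(141° − 76°) = 0.8439 I₀ · cos²(65°) = 0.1507 I₀.
After rotation:
I₁ = I₀ cos²(93° − 43°) = I₀ cos²(50°) = 0.4132 I₀.
I₂ = I₁ cos²(76° − 93°) = 0.4132 I₀ · cos²(17°) = 0.3779 I₀.
I₃ = I₂ cos²(141° − 76°) = 0.3779 I₀ · cos²(65°) = 0.06749 I₀.
Ratio = 0.06749 / 0.1507 = 0.4477.

I_new/I_old ≈ 0.448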